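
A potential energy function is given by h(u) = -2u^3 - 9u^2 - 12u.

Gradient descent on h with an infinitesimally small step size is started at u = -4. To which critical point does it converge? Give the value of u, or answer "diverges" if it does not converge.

-2

h'(u) = -6(u + 1)(u + 2), so h'(-4) = -36.
Gradient descent moves in the -h' direction, i.e. u is increasing.
The nearest critical point in that direction is u = -2, where h'' = 6 > 0 (a local minimum). The iterate converges there.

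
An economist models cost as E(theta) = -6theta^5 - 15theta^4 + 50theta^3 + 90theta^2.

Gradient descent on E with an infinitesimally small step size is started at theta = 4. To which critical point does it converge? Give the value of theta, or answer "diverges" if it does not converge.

E'(theta) = -30theta(theta - 2)(theta + 1)(theta + 3), so E'(4) = -8400.
Gradient descent moves in the -E' direction, i.e. theta is increasing.
There is no critical point above theta=4, and E' keeps the same sign, so the iterate runs off to +∞.

diverges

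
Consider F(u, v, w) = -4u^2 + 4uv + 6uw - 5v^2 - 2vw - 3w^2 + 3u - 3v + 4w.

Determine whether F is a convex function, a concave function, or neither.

F is quadratic, so its Hessian is the constant matrix H = [[-8, 4, 6], [4, -10, -2], [6, -2, -6]].
Leading principal minors: -8, 64, -88.
Signs alternate −, +, − ⇒ H ≺ 0 ⇒ concave.

concave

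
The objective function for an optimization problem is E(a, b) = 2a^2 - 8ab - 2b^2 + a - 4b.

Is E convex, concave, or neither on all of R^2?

E is quadratic, so its Hessian is the constant matrix H = [[4, -8], [-8, -4]].
det(H) = -80, tr(H) = 0.
det(H) < 0, so H is indefinite: neither convex nor concave.

neither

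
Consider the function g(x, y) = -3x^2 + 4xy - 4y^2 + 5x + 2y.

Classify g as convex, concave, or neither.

g is quadratic, so its Hessian is the constant matrix H = [[-6, 4], [4, -8]].
det(H) = 32, tr(H) = -14.
det(H) > 0 and tr(H) < 0, so H is negative definite everywhere: concave.

concave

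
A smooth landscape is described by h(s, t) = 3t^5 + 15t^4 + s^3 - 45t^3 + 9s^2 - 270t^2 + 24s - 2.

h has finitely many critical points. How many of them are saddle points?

h separates as a function of s plus a function of t, so ∇h=0 decouples.
∂h/∂s = 3(s + 2)(s + 4) = 0 at s ∈ {-4, -2}; ∂h/∂t = 15t(t - 3)(t + 3)(t + 4) = 0 at t ∈ {-4, -3, 0, 3}.
The Hessian is diagonal: diag(h_ss, h_tt). Second derivatives: h_ss(-4)=-6, h_ss(-2)=6; h_tt(-4)=-420, h_tt(-3)=270, h_tt(0)=-540, h_tt(3)=1890.
Saddle points occur where the two diagonal entries have opposite signs: (-4, -3), (-4, 3), (-2, -4), (-2, 0). Count: 4.

4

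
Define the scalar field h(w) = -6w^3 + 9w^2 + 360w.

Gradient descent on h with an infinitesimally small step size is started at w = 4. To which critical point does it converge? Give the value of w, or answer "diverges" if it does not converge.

h'(w) = -18(w - 5)(w + 4), so h'(4) = 144.
Gradient descent moves in the -h' direction, i.e. w is decreasing.
The nearest critical point in that direction is w = -4, where h'' = 162 > 0 (a local minimum). The iterate converges there.

-4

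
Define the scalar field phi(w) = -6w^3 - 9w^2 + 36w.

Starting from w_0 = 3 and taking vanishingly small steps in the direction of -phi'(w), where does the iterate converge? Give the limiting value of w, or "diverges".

diverges

phi'(w) = -18(w - 1)(w + 2), so phi'(3) = -180.
Gradient descent moves in the -phi' direction, i.e. w is increasing.
There is no critical point above w=3, and phi' keeps the same sign, so the iterate runs off to +∞.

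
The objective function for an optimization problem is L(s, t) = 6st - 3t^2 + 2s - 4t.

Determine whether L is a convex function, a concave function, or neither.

neither

L is quadratic, so its Hessian is the constant matrix H = [[0, 6], [6, -6]].
det(H) = -36, tr(H) = -6.
det(H) < 0, so H is indefinite: neither convex nor concave.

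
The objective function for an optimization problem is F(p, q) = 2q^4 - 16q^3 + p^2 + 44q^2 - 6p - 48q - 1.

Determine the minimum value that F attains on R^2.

F(p,q) separates as A(p) + B(q) − 1, so its minimum is min A + min B − 1.
A'(p) = 2p - 6 vanishes at p ∈ {3}; B'(q) = 8(q - 3)(q - 2)(q - 1) vanishes at q ∈ {1, 2, 3}.
Local minima of A (where A''>0): A(3)=-9. Local minima of B: B(1)=-18, B(3)=-18.
So the global minimum of F is A(3) + B(1) − 1 = -9 − 18 − 1 = -28, attained at (3, 1).

-28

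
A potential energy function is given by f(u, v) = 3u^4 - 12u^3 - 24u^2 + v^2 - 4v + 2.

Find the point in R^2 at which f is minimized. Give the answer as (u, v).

(4, 2)

f(u,v) separates as P(u) + Q(v) + 2, so its minimum is min P + min Q + 2.
P'(u) = 12u(u - 4)(u + 1) vanishes at u ∈ {-1, 0, 4}; Q'(v) = 2v - 4 vanishes at v ∈ {2}.
Local minima of P (where P''>0): P(-1)=-9, P(4)=-384. Local minima of Q: Q(2)=-4.
So the global minimum of f is P(4) + Q(2) + 2 = -384 − 4 + 2 = -386, attained at (4, 2).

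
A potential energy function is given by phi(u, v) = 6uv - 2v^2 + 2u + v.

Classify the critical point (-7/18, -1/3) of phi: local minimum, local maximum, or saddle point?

The Hessian of phi is constant: H = [[0, 6], [6, -4]].
det(H) = 0·(-4) − 6² = -36.
Since det(H) < 0, H is indefinite and the critical point is a saddle point.

saddle point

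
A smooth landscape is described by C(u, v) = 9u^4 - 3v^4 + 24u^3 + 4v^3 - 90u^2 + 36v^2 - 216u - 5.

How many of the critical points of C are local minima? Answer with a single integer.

C separates as a function of u plus a function of v, so ∇C=0 decouples.
∂C/∂u = 36(u - 2)(u + 1)(u + 3) = 0 at u ∈ {-3, -1, 2}; ∂C/∂v = -12v(v - 3)(v + 2) = 0 at v ∈ {-2, 0, 3}.
The Hessian is diagonal: diag(C_uu, C_vv). Second derivatives: C_uu(-3)=360, C_uu(-1)=-216, C_uu(2)=540; C_vv(-2)=-120, C_vv(0)=72, C_vv(3)=-180.
Local minima occur where both diagonal entries positive: (-3, 0), (2, 0). Count: 2.

2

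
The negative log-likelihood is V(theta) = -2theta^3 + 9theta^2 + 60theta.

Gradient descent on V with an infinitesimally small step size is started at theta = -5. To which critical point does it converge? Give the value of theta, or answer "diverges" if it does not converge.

-2

V'(theta) = -6(theta - 5)(theta + 2), so V'(-5) = -180.
Gradient descent moves in the -V' direction, i.e. theta is increasing.
The nearest critical point in that direction is theta = -2, where V'' = 42 > 0 (a local minimum). The iterate converges there.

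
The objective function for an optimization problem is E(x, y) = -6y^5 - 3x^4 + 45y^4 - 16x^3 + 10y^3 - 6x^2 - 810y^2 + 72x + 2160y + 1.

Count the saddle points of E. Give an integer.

E separates as a function of x plus a function of y, so ∇E=0 decouples.
∂E/∂x = -12(x - 1)(x + 2)(x + 3) = 0 at x ∈ {-3, -2, 1}; ∂E/∂y = -30(y - 4)(y - 3)(y - 2)(y + 3) = 0 at y ∈ {-3, 2, 3, 4}.
The Hessian is diagonal: diag(E_xx, E_yy). Second derivatives: E_xx(-3)=-48, E_xx(-2)=36, E_xx(1)=-144; E_yy(-3)=6300, E_yy(2)=-300, E_yy(3)=180, E_yy(4)=-420.
Saddle points occur where the two diagonal entries have opposite signs: (-3, -3), (-3, 3), (-2, 2), (-2, 4), (1, -3), (1, 3). Count: 6.

6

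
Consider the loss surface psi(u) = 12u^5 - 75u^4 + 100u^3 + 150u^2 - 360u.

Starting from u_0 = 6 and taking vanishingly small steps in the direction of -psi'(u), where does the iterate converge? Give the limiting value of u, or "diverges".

3

psi'(u) = 60(u - 3)(u - 2)(u - 1)(u + 1), so psi'(6) = 25200.
Gradient descent moves in the -psi' direction, i.e. u is decreasing.
The nearest critical point in that direction is u = 3, where psi'' = 480 > 0 (a local minimum). The iterate converges there.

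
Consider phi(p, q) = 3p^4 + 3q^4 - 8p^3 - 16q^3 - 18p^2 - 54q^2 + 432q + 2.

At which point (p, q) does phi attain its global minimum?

phi(p,q) separates as A(p) + B(q) + 2, so its minimum is min A + min B + 2.
A'(p) = 12p(p - 3)(p + 1) vanishes at p ∈ {-1, 0, 3}; B'(q) = 12(q - 4)(q - 3)(q + 3) vanishes at q ∈ {-3, 3, 4}.
Local minima of A (where A''>0): A(-1)=-7, A(3)=-135. Local minima of B: B(-3)=-1107, B(4)=608.
So the global minimum of phi is A(3) + B(-3) + 2 = -135 − 1107 + 2 = -1240, attained at (3, -3).

(3, -3)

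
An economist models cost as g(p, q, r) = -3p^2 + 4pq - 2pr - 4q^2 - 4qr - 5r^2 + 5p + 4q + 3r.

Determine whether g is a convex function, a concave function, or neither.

g is quadratic, so its Hessian is the constant matrix H = [[-6, 4, -2], [4, -8, -4], [-2, -4, -10]].
Leading principal minors: -6, 32, -128.
Signs alternate −, +, − ⇒ H ≺ 0 ⇒ concave.

concave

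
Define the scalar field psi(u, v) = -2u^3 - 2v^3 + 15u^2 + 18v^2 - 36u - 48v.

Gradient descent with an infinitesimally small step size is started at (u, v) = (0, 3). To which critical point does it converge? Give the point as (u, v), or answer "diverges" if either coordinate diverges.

psi is separable, so gradient descent decouples: u follows -∂psi/∂u, v follows -∂psi/∂v.
∂psi/∂u = -6(u - 3)(u - 2); at u=0 this is -36, so u increases.
∂psi/∂v = -6(v - 4)(v - 2); at v=3 this is 6, so v decreases.
u converges to its nearest critical value 2 (a local min of the u-part); v converges to 2. The iterate converges to (2, 2).

(2, 2)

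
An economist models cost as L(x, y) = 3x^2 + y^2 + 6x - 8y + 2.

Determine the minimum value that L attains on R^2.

-17

L(x,y) separates as P(x) + Q(y) + 2, so its minimum is min P + min Q + 2.
P'(x) = 6x + 6 vanishes at x ∈ {-1}; Q'(y) = 2y - 8 vanishes at y ∈ {4}.
Local minima of P (where P''>0): P(-1)=-3. Local minima of Q: Q(4)=-16.
So the global minimum of L is P(-1) + Q(4) + 2 = -3 − 16 + 2 = -17, attained at (-1, 4).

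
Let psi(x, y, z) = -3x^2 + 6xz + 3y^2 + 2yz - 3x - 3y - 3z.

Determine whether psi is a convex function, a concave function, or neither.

neither

psi is quadratic, so its Hessian is the constant matrix H = [[-6, 0, 6], [0, 6, 2], [6, 2, 0]].
Leading principal minors: -6, -36, -192.
Neither pattern holds ⇒ H is indefinite ⇒ neither convex nor concave.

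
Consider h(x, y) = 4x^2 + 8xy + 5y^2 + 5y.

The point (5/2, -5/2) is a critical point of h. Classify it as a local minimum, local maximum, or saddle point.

The Hessian of h is constant: H = [[8, 8], [8, 10]].
det(H) = 8·10 − 8² = 16.
det(H) > 0 and tr(H) = 18 > 0, so H is positive definite and the point is a local minimum.

local minimum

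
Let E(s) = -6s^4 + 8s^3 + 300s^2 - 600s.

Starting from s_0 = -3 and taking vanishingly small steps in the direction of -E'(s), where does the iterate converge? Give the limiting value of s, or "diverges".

E'(s) = -24(s - 5)(s - 1)(s + 5), so E'(-3) = -1536.
Gradient descent moves in the -E' direction, i.e. s is increasing.
The nearest critical point in that direction is s = 1, where E'' = 576 > 0 (a local minimum). The iterate converges there.

1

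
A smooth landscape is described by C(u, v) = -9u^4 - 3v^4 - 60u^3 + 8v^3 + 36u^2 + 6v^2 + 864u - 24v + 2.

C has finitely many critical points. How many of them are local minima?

C separates as a function of u plus a function of v, so ∇C=0 decouples.
∂C/∂u = -36(u - 2)(u + 3)(u + 4) = 0 at u ∈ {-4, -3, 2}; ∂C/∂v = -12(v - 2)(v - 1)(v + 1) = 0 at v ∈ {-1, 1, 2}.
The Hessian is diagonal: diag(C_uu, C_vv). Second derivatives: C_uu(-4)=-216, C_uu(-3)=180, C_uu(2)=-1080; C_vv(-1)=-72, C_vv(1)=24, C_vv(2)=-36.
Local minima occur where both diagonal entries positive: (-3, 1). Count: 1.

1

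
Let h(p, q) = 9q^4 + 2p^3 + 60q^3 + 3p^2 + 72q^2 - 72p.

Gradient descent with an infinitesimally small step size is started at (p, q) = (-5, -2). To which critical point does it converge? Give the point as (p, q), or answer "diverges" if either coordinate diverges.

h is separable, so gradient descent decouples: p follows -∂h/∂p, q follows -∂h/∂q.
∂h/∂p = 6(p - 3)(p + 4); at p=-5 this is 48, so p decreases.
∂h/∂q = 36q(q + 1)(q + 4); at q=-2 this is 144, so q decreases.
The p-coordinate has no critical point in that direction and runs off to infinity.

diverges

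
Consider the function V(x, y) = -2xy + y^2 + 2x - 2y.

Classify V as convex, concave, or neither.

V is quadratic, so its Hessian is the constant matrix H = [[0, -2], [-2, 2]].
det(H) = -4, tr(H) = 2.
det(H) < 0, so H is indefinite: neither convex nor concave.

neither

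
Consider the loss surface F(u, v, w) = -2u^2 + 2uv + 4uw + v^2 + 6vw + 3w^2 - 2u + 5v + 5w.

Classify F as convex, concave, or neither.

neither

F is quadratic, so its Hessian is the constant matrix H = [[-4, 2, 4], [2, 2, 6], [4, 6, 6]].
Leading principal minors: -4, -12, 136.
Neither pattern holds ⇒ H is indefinite ⇒ neither convex nor concave.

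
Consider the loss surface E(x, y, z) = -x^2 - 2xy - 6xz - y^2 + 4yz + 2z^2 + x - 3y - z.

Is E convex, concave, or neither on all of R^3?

E is quadratic, so its Hessian is the constant matrix H = [[-2, -2, -6], [-2, -2, 4], [-6, 4, 4]].
Leading principal minors: -2, 0, 200.
Neither pattern holds ⇒ H is indefinite ⇒ neither convex nor concave.

neither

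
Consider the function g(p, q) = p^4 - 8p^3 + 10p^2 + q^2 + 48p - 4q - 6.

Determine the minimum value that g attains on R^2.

-39

g(p,q) separates as A(p) + B(q) − 6, so its minimum is min A + min B − 6.
A'(p) = 4(p - 4)(p - 3)(p + 1) vanishes at p ∈ {-1, 3, 4}; B'(q) = 2q - 4 vanishes at q ∈ {2}.
Local minima of A (where A''>0): A(-1)=-29, A(4)=96. Local minima of B: B(2)=-4.
So the global minimum of g is A(-1) + B(2) − 6 = -29 − 4 − 6 = -39, attained at (-1, 2).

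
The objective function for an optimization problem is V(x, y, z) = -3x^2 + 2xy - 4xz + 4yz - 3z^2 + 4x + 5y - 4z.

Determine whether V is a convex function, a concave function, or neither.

V is quadratic, so its Hessian is the constant matrix H = [[-6, 2, -4], [2, 0, 4], [-4, 4, -6]].
Leading principal minors: -6, -4, 56.
Neither pattern holds ⇒ H is indefinite ⇒ neither convex nor concave.

neither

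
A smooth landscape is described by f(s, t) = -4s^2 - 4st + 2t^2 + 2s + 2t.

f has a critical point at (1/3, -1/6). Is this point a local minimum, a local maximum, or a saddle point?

The Hessian of f is constant: H = [[-8, -4], [-4, 4]].
det(H) = (-8)·4 − (-4)² = -48.
Since det(H) < 0, H is indefinite and the critical point is a saddle point.

saddle point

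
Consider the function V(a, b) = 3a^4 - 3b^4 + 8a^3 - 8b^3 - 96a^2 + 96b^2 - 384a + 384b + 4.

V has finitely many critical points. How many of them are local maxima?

2

V separates as a function of a plus a function of b, so ∇V=0 decouples.
∂V/∂a = 12(a - 4)(a + 2)(a + 4) = 0 at a ∈ {-4, -2, 4}; ∂V/∂b = -12(b - 4)(b + 2)(b + 4) = 0 at b ∈ {-4, -2, 4}.
The Hessian is diagonal: diag(V_aa, V_bb). Second derivatives: V_aa(-4)=192, V_aa(-2)=-144, V_aa(4)=576; V_bb(-4)=-192, V_bb(-2)=144, V_bb(4)=-576.
Local maxima occur where both diagonal entries negative: (-2, -4), (-2, 4). Count: 2.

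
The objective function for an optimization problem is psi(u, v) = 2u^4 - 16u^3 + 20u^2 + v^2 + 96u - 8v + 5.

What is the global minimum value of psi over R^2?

-69

psi(u,v) separates as P(u) + Q(v) + 5, so its minimum is min P + min Q + 5.
P'(u) = 8(u - 4)(u - 3)(u + 1) vanishes at u ∈ {-1, 3, 4}; Q'(v) = 2v - 8 vanishes at v ∈ {4}.
Local minima of P (where P''>0): P(-1)=-58, P(4)=192. Local minima of Q: Q(4)=-16.
So the global minimum of psi is P(-1) + Q(4) + 5 = -58 − 16 + 5 = -69, attained at (-1, 4).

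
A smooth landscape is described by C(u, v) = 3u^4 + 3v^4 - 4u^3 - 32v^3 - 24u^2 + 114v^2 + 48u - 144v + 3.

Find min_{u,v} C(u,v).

-168

C(u,v) separates as P(u) + Q(v) + 3, so its minimum is min P + min Q + 3.
P'(u) = 12(u - 2)(u - 1)(u + 2) vanishes at u ∈ {-2, 1, 2}; Q'(v) = 12(v - 4)(v - 3)(v - 1) vanishes at v ∈ {1, 3, 4}.
Local minima of P (where P''>0): P(-2)=-112, P(2)=16. Local minima of Q: Q(1)=-59, Q(4)=-32.
So the global minimum of C is P(-2) + Q(1) + 3 = -112 − 59 + 3 = -168, attained at (-2, 1).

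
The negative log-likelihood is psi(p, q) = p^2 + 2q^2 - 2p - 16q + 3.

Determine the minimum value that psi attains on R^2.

psi(p,q) separates as A(p) + B(q) + 3, so its minimum is min A + min B + 3.
A'(p) = 2p - 2 vanishes at p ∈ {1}; B'(q) = 4q - 16 vanishes at q ∈ {4}.
Local minima of A (where A''>0): A(1)=-1. Local minima of B: B(4)=-32.
So the global minimum of psi is A(1) + B(4) + 3 = -1 − 32 + 3 = -30, attained at (1, 4).

-30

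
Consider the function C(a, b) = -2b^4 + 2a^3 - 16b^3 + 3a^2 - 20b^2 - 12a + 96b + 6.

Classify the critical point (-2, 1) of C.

The mixed partial ∂²C/∂a∂b is 0, so the Hessian at any point is diag(C_aa, C_bb) = diag(6(2a + 1), -8(3b^2 + 12b + 5)).
At (-2, 1): H = diag(-18, -160).
Both eigenvalues are negative, so H is negative definite: a local maximum.

local maximum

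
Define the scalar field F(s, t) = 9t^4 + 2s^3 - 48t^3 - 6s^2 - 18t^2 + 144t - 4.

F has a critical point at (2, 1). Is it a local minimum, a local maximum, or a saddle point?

The mixed partial ∂²F/∂s∂t is 0, so the Hessian at any point is diag(F_ss, F_tt) = diag(12(s - 1), 36(3t^2 - 8t - 1)).
At (2, 1): H = diag(12, -216).
The eigenvalues have opposite signs, so H is indefinite: a saddle point.

saddle point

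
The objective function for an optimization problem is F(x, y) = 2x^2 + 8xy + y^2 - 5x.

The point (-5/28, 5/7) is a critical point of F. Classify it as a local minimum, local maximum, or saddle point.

The Hessian of F is constant: H = [[4, 8], [8, 2]].
det(H) = 4·2 − 8² = -56.
Since det(H) < 0, H is indefinite and the critical point is a saddle point.

saddle point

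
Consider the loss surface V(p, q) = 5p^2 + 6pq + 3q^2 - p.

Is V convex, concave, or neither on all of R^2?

convex

V is quadratic, so its Hessian is the constant matrix H = [[10, 6], [6, 6]].
det(H) = 24, tr(H) = 16.
det(H) > 0 and tr(H) > 0, so H is positive definite everywhere: convex.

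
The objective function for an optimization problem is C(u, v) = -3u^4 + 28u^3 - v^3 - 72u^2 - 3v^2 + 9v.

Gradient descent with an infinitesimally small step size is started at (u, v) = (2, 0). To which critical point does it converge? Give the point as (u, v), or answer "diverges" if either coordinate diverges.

C is separable, so gradient descent decouples: u follows -∂C/∂u, v follows -∂C/∂v.
∂C/∂u = -12u(u - 4)(u - 3); at u=2 this is -48, so u increases.
∂C/∂v = -3(v - 1)(v + 3); at v=0 this is 9, so v decreases.
u converges to its nearest critical value 3 (a local min of the u-part); v converges to -3. The iterate converges to (3, -3).

(3, -3)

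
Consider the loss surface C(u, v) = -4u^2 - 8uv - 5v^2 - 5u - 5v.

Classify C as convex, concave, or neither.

C is quadratic, so its Hessian is the constant matrix H = [[-8, -8], [-8, -10]].
det(H) = 16, tr(H) = -18.
det(H) > 0 and tr(H) < 0, so H is negative definite everywhere: concave.

concave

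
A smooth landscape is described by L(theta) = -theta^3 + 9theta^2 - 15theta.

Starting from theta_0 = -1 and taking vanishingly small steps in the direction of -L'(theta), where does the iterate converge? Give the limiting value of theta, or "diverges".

1

L'(theta) = -3(theta - 5)(theta - 1), so L'(-1) = -36.
Gradient descent moves in the -L' direction, i.e. theta is increasing.
The nearest critical point in that direction is theta = 1, where L'' = 12 > 0 (a local minimum). The iterate converges there.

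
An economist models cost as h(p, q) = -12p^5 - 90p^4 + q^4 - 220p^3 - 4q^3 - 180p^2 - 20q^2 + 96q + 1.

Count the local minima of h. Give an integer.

h separates as a function of p plus a function of q, so ∇h=0 decouples.
∂h/∂p = -60p(p + 1)(p + 2)(p + 3) = 0 at p ∈ {-3, -2, -1, 0}; ∂h/∂q = 4(q - 4)(q - 2)(q + 3) = 0 at q ∈ {-3, 2, 4}.
The Hessian is diagonal: diag(h_pp, h_qq). Second derivatives: h_pp(-3)=360, h_pp(-2)=-120, h_pp(-1)=120, h_pp(0)=-360; h_qq(-3)=140, h_qq(2)=-40, h_qq(4)=56.
Local minima occur where both diagonal entries positive: (-3, -3), (-3, 4), (-1, -3), (-1, 4). Count: 4.

4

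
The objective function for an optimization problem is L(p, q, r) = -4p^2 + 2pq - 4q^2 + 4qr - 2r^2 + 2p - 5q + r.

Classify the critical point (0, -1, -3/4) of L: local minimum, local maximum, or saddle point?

The Hessian is constant: H = [[-8, 2, 0], [2, -8, 4], [0, 4, -4]].
Leading principal minors: Δ₁ = -8, Δ₂ = 60, Δ₃ = -112.
The minors alternate sign starting negative (−, +, −), so H is negative definite: a local maximum.

local maximum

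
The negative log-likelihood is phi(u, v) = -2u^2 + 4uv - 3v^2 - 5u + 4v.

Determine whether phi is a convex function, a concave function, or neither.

phi is quadratic, so its Hessian is the constant matrix H = [[-4, 4], [4, -6]].
det(H) = 8, tr(H) = -10.
det(H) > 0 and tr(H) < 0, so H is negative definite everywhere: concave.

concave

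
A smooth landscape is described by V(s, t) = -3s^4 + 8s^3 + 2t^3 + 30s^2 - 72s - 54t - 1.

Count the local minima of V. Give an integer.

1

V separates as a function of s plus a function of t, so ∇V=0 decouples.
∂V/∂s = -12(s - 3)(s - 1)(s + 2) = 0 at s ∈ {-2, 1, 3}; ∂V/∂t = 6(t - 3)(t + 3) = 0 at t ∈ {-3, 3}.
The Hessian is diagonal: diag(V_ss, V_tt). Second derivatives: V_ss(-2)=-180, V_ss(1)=72, V_ss(3)=-120; V_tt(-3)=-36, V_tt(3)=36.
Local minima occur where both diagonal entries positive: (1, 3). Count: 1.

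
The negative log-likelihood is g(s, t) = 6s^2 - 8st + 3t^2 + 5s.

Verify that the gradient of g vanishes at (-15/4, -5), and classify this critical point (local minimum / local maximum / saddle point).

∇g = (12s - 8t + 5, -8s + 6t); substituting (-15/4, -5) gives ∇g = (0, 0), so (-15/4, -5) is indeed a critical point.
The Hessian of g is constant: H = [[12, -8], [-8, 6]].
det(H) = 12·6 − (-8)² = 8.
det(H) > 0 and tr(H) = 18 > 0, so H is positive definite and the point is a local minimum.

local minimum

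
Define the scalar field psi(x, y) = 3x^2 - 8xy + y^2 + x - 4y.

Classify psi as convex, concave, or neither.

psi is quadratic, so its Hessian is the constant matrix H = [[6, -8], [-8, 2]].
det(H) = -52, tr(H) = 8.
det(H) < 0, so H is indefinite: neither convex nor concave.

neither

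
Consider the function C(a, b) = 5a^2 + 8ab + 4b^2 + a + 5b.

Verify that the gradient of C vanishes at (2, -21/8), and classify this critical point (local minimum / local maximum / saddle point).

∇C = (10a + 8b + 1, 8a + 8b + 5); substituting (2, -21/8) gives ∇C = (0, 0), so (2, -21/8) is indeed a critical point.
The Hessian of C is constant: H = [[10, 8], [8, 8]].
det(H) = 10·8 − 8² = 16.
det(H) > 0 and tr(H) = 18 > 0, so H is positive definite and the point is a local minimum.

local minimum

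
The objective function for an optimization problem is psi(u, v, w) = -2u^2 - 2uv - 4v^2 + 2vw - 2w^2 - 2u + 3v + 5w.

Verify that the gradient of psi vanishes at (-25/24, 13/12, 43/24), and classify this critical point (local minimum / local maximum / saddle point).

local maximum

∇psi = (-4u - 2v - 2, -2u - 8v + 2w + 3, 2v - 4w + 5); substituting (-25/24, 13/12, 43/24) gives ∇psi = (0, 0, 0), so (-25/24, 13/12, 43/24) is indeed a critical point.
The Hessian is constant: H = [[-4, -2, 0], [-2, -8, 2], [0, 2, -4]].
Leading principal minors: Δ₁ = -4, Δ₂ = 28, Δ₃ = -96.
The minors alternate sign starting negative (−, +, −), so H is negative definite: a local maximum.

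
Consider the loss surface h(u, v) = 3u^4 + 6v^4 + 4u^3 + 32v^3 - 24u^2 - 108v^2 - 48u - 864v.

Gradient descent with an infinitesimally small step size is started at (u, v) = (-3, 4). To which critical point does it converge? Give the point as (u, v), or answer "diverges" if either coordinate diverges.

h is separable, so gradient descent decouples: u follows -∂h/∂u, v follows -∂h/∂v.
∂h/∂u = 12(u - 2)(u + 1)(u + 2); at u=-3 this is -120, so u increases.
∂h/∂v = 24(v - 3)(v + 3)(v + 4); at v=4 this is 1344, so v decreases.
u converges to its nearest critical value -2 (a local min of the u-part); v converges to 3. The iterate converges to (-2, 3).

(-2, 3)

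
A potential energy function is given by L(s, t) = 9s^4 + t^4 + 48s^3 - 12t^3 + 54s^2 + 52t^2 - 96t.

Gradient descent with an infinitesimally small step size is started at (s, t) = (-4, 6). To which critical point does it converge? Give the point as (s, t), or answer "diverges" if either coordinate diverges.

L is separable, so gradient descent decouples: s follows -∂L/∂s, t follows -∂L/∂t.
∂L/∂s = 36s(s + 1)(s + 3); at s=-4 this is -432, so s increases.
∂L/∂t = 4(t - 4)(t - 3)(t - 2); at t=6 this is 96, so t decreases.
s converges to its nearest critical value -3 (a local min of the s-part); t converges to 4. The iterate converges to (-3, 4).

(-3, 4)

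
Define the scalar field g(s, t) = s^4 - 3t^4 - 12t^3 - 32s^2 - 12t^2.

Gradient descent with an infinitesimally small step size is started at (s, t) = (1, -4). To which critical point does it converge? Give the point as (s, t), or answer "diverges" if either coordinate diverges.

diverges

g is separable, so gradient descent decouples: s follows -∂g/∂s, t follows -∂g/∂t.
∂g/∂s = 4s(s - 4)(s + 4); at s=1 this is -60, so s increases.
∂g/∂t = -12t(t + 1)(t + 2); at t=-4 this is 288, so t decreases.
The t-coordinate has no critical point in that direction and runs off to infinity.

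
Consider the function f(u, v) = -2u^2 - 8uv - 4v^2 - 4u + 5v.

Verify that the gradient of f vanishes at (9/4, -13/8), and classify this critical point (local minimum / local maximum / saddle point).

saddle point

∇f = (-4u - 8v - 4, -8u - 8v + 5); substituting (9/4, -13/8) gives ∇f = (0, 0), so (9/4, -13/8) is indeed a critical point.
The Hessian of f is constant: H = [[-4, -8], [-8, -8]].
det(H) = (-4)·(-8) − (-8)² = -32.
Since det(H) < 0, H is indefinite and the critical point is a saddle point.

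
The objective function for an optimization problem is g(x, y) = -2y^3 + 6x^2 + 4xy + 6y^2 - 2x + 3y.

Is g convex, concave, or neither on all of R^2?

neither

The term -2y^3 is cubic, so the Hessian is not constant.
∂²g/∂y² = -12y + 12, which takes both signs as y varies (negative for sufficiently large y). A diagonal entry of the Hessian changing sign means the Hessian is neither positive- nor negative-semidefinite on all of R^2.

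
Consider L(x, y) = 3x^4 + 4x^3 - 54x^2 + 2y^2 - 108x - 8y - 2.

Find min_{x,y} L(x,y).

-469

L(x,y) separates as P(x) + Q(y) − 2, so its minimum is min P + min Q − 2.
P'(x) = 12(x - 3)(x + 1)(x + 3) vanishes at x ∈ {-3, -1, 3}; Q'(y) = 4y - 8 vanishes at y ∈ {2}.
Local minima of P (where P''>0): P(-3)=-27, P(3)=-459. Local minima of Q: Q(2)=-8.
So the global minimum of L is P(3) + Q(2) − 2 = -459 − 8 − 2 = -469, attained at (3, 2).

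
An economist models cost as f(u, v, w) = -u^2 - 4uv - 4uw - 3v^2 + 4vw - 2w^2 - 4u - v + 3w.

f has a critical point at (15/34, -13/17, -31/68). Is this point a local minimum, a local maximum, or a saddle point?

The Hessian is constant: H = [[-2, -4, -4], [-4, -6, 4], [-4, 4, -4]].
Leading principal minors: Δ₁ = -2, Δ₂ = -4, Δ₃ = 272.
The minors fit neither the all-positive nor the alternating-sign pattern, so H is indefinite: a saddle point.

saddle point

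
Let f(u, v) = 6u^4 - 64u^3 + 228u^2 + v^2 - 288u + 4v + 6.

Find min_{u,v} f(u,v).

f(u,v) separates as P(u) + Q(v) + 6, so its minimum is min P + min Q + 6.
P'(u) = 24(u - 4)(u - 3)(u - 1) vanishes at u ∈ {1, 3, 4}; Q'(v) = 2v + 4 vanishes at v ∈ {-2}.
Local minima of P (where P''>0): P(1)=-118, P(4)=-64. Local minima of Q: Q(-2)=-4.
So the global minimum of f is P(1) + Q(-2) + 6 = -118 − 4 + 6 = -116, attained at (1, -2).

-116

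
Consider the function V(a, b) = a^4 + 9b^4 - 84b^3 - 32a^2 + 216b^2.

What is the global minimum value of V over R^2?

-256

V(a,b) separates as P(a) + Q(b), so its minimum is min P + min Q.
P'(a) = 4a(a - 4)(a + 4) vanishes at a ∈ {-4, 0, 4}; Q'(b) = 36b(b - 4)(b - 3) vanishes at b ∈ {0, 3, 4}.
Local minima of P (where P''>0): P(-4)=-256, P(4)=-256. Local minima of Q: Q(0)=0, Q(4)=384.
So the global minimum of V is P(-4) + Q(0) = -256 + 0 = -256, attained at (-4, 0).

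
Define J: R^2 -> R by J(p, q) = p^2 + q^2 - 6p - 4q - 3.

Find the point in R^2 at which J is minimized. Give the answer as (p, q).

(3, 2)

J(p,q) separates as A(p) + B(q) − 3, so its minimum is min A + min B − 3.
A'(p) = 2p - 6 vanishes at p ∈ {3}; B'(q) = 2q - 4 vanishes at q ∈ {2}.
Local minima of A (where A''>0): A(3)=-9. Local minima of B: B(2)=-4.
So the global minimum of J is A(3) + B(2) − 3 = -9 − 4 − 3 = -16, attained at (3, 2).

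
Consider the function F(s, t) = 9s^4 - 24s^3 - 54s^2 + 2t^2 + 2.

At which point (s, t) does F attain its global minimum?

(3, 0)

F(s,t) separates as P(s) + Q(t) + 2, so its minimum is min P + min Q + 2.
P'(s) = 36s(s - 3)(s + 1) vanishes at s ∈ {-1, 0, 3}; Q'(t) = 4t vanishes at t ∈ {0}.
Local minima of P (where P''>0): P(-1)=-21, P(3)=-405. Local minima of Q: Q(0)=0.
So the global minimum of F is P(3) + Q(0) + 2 = -405 + 0 + 2 = -403, attained at (3, 0).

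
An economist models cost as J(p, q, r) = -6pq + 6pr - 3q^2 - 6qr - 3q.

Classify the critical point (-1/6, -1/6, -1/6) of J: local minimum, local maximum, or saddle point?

The Hessian is constant: H = [[0, -6, 6], [-6, -6, -6], [6, -6, 0]].
Leading principal minors: Δ₁ = 0, Δ₂ = -36, Δ₃ = 648.
The minors fit neither the all-positive nor the alternating-sign pattern, so H is indefinite: a saddle point.

saddle point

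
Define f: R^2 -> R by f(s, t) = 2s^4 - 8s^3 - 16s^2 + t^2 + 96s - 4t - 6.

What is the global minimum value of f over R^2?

f(s,t) separates as P(s) + Q(t) − 6, so its minimum is min P + min Q − 6.
P'(s) = 8(s - 3)(s - 2)(s + 2) vanishes at s ∈ {-2, 2, 3}; Q'(t) = 2(t - 2) vanishes at t ∈ {2}.
Local minima of P (where P''>0): P(-2)=-160, P(3)=90. Local minima of Q: Q(2)=-4.
So the global minimum of f is P(-2) + Q(2) − 6 = -160 − 4 − 6 = -170, attained at (-2, 2).

-170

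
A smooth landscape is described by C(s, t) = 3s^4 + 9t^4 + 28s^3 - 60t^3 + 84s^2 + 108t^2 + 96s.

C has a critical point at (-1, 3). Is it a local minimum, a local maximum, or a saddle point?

The mixed partial ∂²C/∂s∂t is 0, so the Hessian at any point is diag(C_ss, C_tt) = diag(12(3s^2 + 14s + 14), 36(3t^2 - 10t + 6)).
At (-1, 3): H = diag(36, 108).
Both eigenvalues are positive, so H is positive definite: a local minimum.

local minimum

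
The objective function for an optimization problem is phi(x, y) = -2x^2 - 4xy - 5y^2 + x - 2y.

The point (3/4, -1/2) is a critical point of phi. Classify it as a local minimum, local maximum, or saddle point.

local maximum

The Hessian of phi is constant: H = [[-4, -4], [-4, -10]].
det(H) = (-4)·(-10) − (-4)² = 24.
det(H) > 0 and tr(H) = -14 < 0, so H is negative definite and the point is a local maximum.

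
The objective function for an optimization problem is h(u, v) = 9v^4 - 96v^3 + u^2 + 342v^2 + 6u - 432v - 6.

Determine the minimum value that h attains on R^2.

-192

h(u,v) separates as P(u) + Q(v) − 6, so its minimum is min P + min Q − 6.
P'(u) = 2u + 6 vanishes at u ∈ {-3}; Q'(v) = 36(v - 4)(v - 3)(v - 1) vanishes at v ∈ {1, 3, 4}.
Local minima of P (where P''>0): P(-3)=-9. Local minima of Q: Q(1)=-177, Q(4)=-96.
So the global minimum of h is P(-3) + Q(1) − 6 = -9 − 177 − 6 = -192, attained at (-3, 1).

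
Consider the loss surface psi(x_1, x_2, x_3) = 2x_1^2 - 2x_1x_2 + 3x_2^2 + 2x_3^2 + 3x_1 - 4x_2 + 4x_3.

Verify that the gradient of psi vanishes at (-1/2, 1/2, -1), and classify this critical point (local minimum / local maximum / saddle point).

local minimum

∇psi = (4x_1 - 2x_2 + 3, -2x_1 + 6x_2 - 4, 4x_3 + 4); substituting (-1/2, 1/2, -1) gives ∇psi = (0, 0, 0), so (-1/2, 1/2, -1) is indeed a critical point.
The Hessian is constant: H = [[4, -2, 0], [-2, 6, 0], [0, 0, 4]].
Leading principal minors: Δ₁ = 4, Δ₂ = 20, Δ₃ = 80.
All leading minors are positive, so H is positive definite: a local minimum.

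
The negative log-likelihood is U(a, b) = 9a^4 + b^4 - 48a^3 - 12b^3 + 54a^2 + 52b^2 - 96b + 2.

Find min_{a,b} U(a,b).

-143

U(a,b) separates as P(a) + Q(b) + 2, so its minimum is min P + min Q + 2.
P'(a) = 36a(a - 3)(a - 1) vanishes at a ∈ {0, 1, 3}; Q'(b) = 4(b - 4)(b - 3)(b - 2) vanishes at b ∈ {2, 3, 4}.
Local minima of P (where P''>0): P(0)=0, P(3)=-81. Local minima of Q: Q(2)=-64, Q(4)=-64.
So the global minimum of U is P(3) + Q(2) + 2 = -81 − 64 + 2 = -143, attained at (3, 2).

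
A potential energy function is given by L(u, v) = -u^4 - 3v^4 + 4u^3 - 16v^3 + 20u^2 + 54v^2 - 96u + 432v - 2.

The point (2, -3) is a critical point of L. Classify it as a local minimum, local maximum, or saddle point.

The mixed partial ∂²L/∂u∂v is 0, so the Hessian at any point is diag(L_uu, L_vv) = diag(4(-3u^2 + 6u + 10), 12(-3v^2 - 8v + 9)).
At (2, -3): H = diag(40, 72).
Both eigenvalues are positive, so H is positive definite: a local minimum.

local minimum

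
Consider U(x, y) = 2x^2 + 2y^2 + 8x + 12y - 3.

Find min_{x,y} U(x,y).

-29

U(x,y) separates as P(x) + Q(y) − 3, so its minimum is min P + min Q − 3.
P'(x) = 4x + 8 vanishes at x ∈ {-2}; Q'(y) = 4y + 12 vanishes at y ∈ {-3}.
Local minima of P (where P''>0): P(-2)=-8. Local minima of Q: Q(-3)=-18.
So the global minimum of U is P(-2) + Q(-3) − 3 = -8 − 18 − 3 = -29, attained at (-2, -3).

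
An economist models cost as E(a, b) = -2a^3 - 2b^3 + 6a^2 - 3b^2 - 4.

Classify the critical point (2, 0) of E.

The mixed partial ∂²E/∂a∂b is 0, so the Hessian at any point is diag(E_aa, E_bb) = diag(12(-a + 1), -6(2b + 1)).
At (2, 0): H = diag(-12, -6).
Both eigenvalues are negative, so H is negative definite: a local maximum.

local maximum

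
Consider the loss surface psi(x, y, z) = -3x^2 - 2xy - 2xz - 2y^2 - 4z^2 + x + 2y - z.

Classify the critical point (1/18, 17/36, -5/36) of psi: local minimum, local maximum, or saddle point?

The Hessian is constant: H = [[-6, -2, -2], [-2, -4, 0], [-2, 0, -8]].
Leading principal minors: Δ₁ = -6, Δ₂ = 20, Δ₃ = -144.
The minors alternate sign starting negative (−, +, −), so H is negative definite: a local maximum.

local maximum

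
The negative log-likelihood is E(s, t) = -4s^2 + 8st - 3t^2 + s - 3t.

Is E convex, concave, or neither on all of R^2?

neither

E is quadratic, so its Hessian is the constant matrix H = [[-8, 8], [8, -6]].
det(H) = -16, tr(H) = -14.
det(H) < 0, so H is indefinite: neither convex nor concave.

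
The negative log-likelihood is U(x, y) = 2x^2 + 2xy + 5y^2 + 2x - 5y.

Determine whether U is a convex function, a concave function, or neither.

U is quadratic, so its Hessian is the constant matrix H = [[4, 2], [2, 10]].
det(H) = 36, tr(H) = 14.
det(H) > 0 and tr(H) > 0, so H is positive definite everywhere: convex.

convex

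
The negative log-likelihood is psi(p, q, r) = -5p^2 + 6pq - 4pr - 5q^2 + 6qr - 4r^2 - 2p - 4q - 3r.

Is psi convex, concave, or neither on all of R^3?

psi is quadratic, so its Hessian is the constant matrix H = [[-10, 6, -4], [6, -10, 6], [-4, 6, -8]].
Leading principal minors: -10, 64, -280.
Signs alternate −, +, − ⇒ H ≺ 0 ⇒ concave.

concave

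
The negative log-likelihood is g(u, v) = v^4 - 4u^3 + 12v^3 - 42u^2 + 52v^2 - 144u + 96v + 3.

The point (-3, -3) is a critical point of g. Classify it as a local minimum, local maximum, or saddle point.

The mixed partial ∂²g/∂u∂v is 0, so the Hessian at any point is diag(g_uu, g_vv) = diag(-12(2u + 7), 4(3v^2 + 18v + 26)).
At (-3, -3): H = diag(-12, -4).
Both eigenvalues are negative, so H is negative definite: a local maximum.

local maximum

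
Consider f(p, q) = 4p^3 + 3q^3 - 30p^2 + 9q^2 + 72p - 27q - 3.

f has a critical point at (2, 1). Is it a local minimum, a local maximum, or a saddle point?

The mixed partial ∂²f/∂p∂q is 0, so the Hessian at any point is diag(f_pp, f_qq) = diag(12(2p - 5), 18(q + 1)).
At (2, 1): H = diag(-12, 36).
The eigenvalues have opposite signs, so H is indefinite: a saddle point.

saddle point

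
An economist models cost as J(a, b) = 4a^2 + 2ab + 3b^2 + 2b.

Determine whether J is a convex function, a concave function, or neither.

J is quadratic, so its Hessian is the constant matrix H = [[8, 2], [2, 6]].
det(H) = 44, tr(H) = 14.
det(H) > 0 and tr(H) > 0, so H is positive definite everywhere: convex.

convex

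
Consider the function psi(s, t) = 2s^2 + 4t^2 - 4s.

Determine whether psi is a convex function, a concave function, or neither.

psi is quadratic, so its Hessian is the constant matrix H = [[4, 0], [0, 8]].
det(H) = 32, tr(H) = 12.
det(H) > 0 and tr(H) > 0, so H is positive definite everywhere: convex.

convex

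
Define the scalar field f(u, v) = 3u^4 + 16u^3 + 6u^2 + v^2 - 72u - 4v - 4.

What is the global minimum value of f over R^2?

f(u,v) separates as P(u) + Q(v) − 4, so its minimum is min P + min Q − 4.
P'(u) = 12(u - 1)(u + 2)(u + 3) vanishes at u ∈ {-3, -2, 1}; Q'(v) = 2v - 4 vanishes at v ∈ {2}.
Local minima of P (where P''>0): P(-3)=81, P(1)=-47. Local minima of Q: Q(2)=-4.
So the global minimum of f is P(1) + Q(2) − 4 = -47 − 4 − 4 = -55, attained at (1, 2).

-55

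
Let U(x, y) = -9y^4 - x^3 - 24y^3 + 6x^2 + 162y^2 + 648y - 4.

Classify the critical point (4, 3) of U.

The mixed partial ∂²U/∂x∂y is 0, so the Hessian at any point is diag(U_xx, U_yy) = diag(6(-x + 2), 36(-3y^2 - 4y + 9)).
At (4, 3): H = diag(-12, -1080).
Both eigenvalues are negative, so H is negative definite: a local maximum.

local maximum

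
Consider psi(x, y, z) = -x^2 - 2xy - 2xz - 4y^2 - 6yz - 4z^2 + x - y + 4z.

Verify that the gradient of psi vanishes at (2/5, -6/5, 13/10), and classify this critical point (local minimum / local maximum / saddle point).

local maximum

∇psi = (-2x - 2y - 2z + 1, -2x - 8y - 6z - 1, -2x - 6y - 8z + 4); substituting (2/5, -6/5, 13/10) gives ∇psi = (0, 0, 0), so (2/5, -6/5, 13/10) is indeed a critical point.
The Hessian is constant: H = [[-2, -2, -2], [-2, -8, -6], [-2, -6, -8]].
Leading principal minors: Δ₁ = -2, Δ₂ = 12, Δ₃ = -40.
The minors alternate sign starting negative (−, +, −), so H is negative definite: a local maximum.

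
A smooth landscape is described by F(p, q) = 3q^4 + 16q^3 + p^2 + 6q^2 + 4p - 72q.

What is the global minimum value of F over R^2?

-51

F(p,q) separates as A(p) + B(q), so its minimum is min A + min B.
A'(p) = 2p + 4 vanishes at p ∈ {-2}; B'(q) = 12(q - 1)(q + 2)(q + 3) vanishes at q ∈ {-3, -2, 1}.
Local minima of A (where A''>0): A(-2)=-4. Local minima of B: B(-3)=81, B(1)=-47.
So the global minimum of F is A(-2) + B(1) = -4 − 47 = -51, attained at (-2, 1).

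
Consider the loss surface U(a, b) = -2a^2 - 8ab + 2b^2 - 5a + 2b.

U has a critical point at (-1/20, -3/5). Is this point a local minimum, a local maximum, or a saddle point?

saddle point

The Hessian of U is constant: H = [[-4, -8], [-8, 4]].
det(H) = (-4)·4 − (-8)² = -80.
Since det(H) < 0, H is indefinite and the critical point is a saddle point.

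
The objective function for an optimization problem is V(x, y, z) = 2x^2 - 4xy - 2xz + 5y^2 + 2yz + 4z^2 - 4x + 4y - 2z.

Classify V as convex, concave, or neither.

convex

V is quadratic, so its Hessian is the constant matrix H = [[4, -4, -2], [-4, 10, 2], [-2, 2, 8]].
Leading principal minors: 4, 24, 168.
All positive ⇒ H ≻ 0 ⇒ convex.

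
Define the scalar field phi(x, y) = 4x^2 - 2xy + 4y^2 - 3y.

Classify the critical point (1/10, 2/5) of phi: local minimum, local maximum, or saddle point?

The Hessian of phi is constant: H = [[8, -2], [-2, 8]].
det(H) = 8·8 − (-2)² = 60.
det(H) > 0 and tr(H) = 16 > 0, so H is positive definite and the point is a local minimum.

local minimum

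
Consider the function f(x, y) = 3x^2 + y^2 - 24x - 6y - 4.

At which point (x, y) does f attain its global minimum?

(4, 3)

f(x,y) separates as P(x) + Q(y) − 4, so its minimum is min P + min Q − 4.
P'(x) = 6x - 24 vanishes at x ∈ {4}; Q'(y) = 2y - 6 vanishes at y ∈ {3}.
Local minima of P (where P''>0): P(4)=-48. Local minima of Q: Q(3)=-9.
So the global minimum of f is P(4) + Q(3) − 4 = -48 − 9 − 4 = -61, attained at (4, 3).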